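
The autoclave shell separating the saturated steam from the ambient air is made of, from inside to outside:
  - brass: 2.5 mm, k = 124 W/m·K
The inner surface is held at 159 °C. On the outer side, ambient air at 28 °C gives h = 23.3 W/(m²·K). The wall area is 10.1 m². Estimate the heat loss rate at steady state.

Treating each layer as a thermal resistance in series:
R_brass = L/(kA) = 0.0025/(124×10.1) = 1.996×10^-6 K/W
R_outer film = 1/(h_o·A) = 1/(23.3×10.1) = 0.004249 K/W
R_total = 0.004251 K/W
Q = ΔT / R_total = 131 / 0.004251

Q ≈ 30800 W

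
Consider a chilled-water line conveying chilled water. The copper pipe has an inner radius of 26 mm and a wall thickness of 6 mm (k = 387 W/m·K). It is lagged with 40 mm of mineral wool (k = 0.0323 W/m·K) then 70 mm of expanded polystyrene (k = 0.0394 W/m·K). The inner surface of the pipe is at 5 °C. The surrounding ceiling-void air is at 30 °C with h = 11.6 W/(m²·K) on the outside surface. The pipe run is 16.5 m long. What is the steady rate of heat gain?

Q ≈ 60.3 W

Cylindrical conduction, so R = ln(r₂/r₁)/(2πkL) per layer, in series:
R_copper pipe wall = ln(32/26)/(2π×387×16.5) = 5.175×10^-6 K/W
R_mineral wool = ln(72/32)/(2π×0.0323×16.5) = 0.2422 K/W
R_expanded polystyrene = ln(142/72)/(2π×0.0394×16.5) = 0.1663 K/W
R_outer film = 1/(h_o·2πr_oL) = 1/(11.6×2π×0.142×16.5) = 0.005856 K/W
R_total = 0.4143 K/W
Q = ΔT/R_total = 25/0.4143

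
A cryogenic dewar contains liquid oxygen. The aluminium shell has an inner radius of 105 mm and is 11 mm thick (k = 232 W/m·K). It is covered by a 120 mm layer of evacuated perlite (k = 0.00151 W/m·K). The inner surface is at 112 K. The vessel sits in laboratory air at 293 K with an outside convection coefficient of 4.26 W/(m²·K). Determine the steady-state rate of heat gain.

Radial (spherical) resistances in series:
R_aluminium shell = (1/0.105 − 1/0.116)/(4π×232) = 3.098×10^-4 K/W
R_evacuated perlite = (1/0.116 − 1/0.236)/(4π×0.00151) = 231 K/W
R_outer film = 1/(h·4πr_o²) = 1/(4.26×4π×0.236²) = 0.3354 K/W
R_total = 231.3 K/W
Q = ΔT/R_total = 181/231.3

Q ≈ 0.782 W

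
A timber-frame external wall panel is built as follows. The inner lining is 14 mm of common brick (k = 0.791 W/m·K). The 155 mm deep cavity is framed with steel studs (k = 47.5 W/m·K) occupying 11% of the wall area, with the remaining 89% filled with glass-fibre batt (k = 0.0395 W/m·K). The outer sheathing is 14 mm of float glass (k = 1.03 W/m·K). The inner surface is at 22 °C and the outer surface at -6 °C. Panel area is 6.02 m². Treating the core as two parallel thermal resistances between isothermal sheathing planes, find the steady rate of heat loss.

Sheathing layers in series; stud and cavity paths in parallel between them.
R_inner = 0.014/(0.791×6.02) = 0.00294 K/W
R_stud  = 0.155/(47.5×0.11×6.02) = 0.004928 K/W
R_cav   = 0.155/(0.0395×0.89×6.02) = 0.7324 K/W
1/R_core = 1/R_stud + 1/R_cav → R_core = 0.004895 K/W
R_outer = 0.014/(1.03×6.02) = 0.002258 K/W
R_total = 0.01009 K/W
Q = ΔT/R_total = 28/0.01009

Q ≈ 2770 W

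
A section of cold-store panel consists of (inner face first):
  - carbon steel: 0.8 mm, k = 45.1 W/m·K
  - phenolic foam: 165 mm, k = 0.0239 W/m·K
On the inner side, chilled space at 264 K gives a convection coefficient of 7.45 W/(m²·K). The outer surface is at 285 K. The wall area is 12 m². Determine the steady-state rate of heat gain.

Q ≈ 35.8 W

Thermal resistances in series:
R_inner film = 1/(h_i·A) = 1/(7.45×12) = 0.01119 K/W
R_carbon steel = L/(kA) = 0.0008/(45.1×12) = 1.478×10^-6 K/W
R_phenolic foam = L/(kA) = 0.165/(0.0239×12) = 0.5753 K/W
R_total = 0.5865 K/W
Q = ΔT / R_total = 21 / 0.5865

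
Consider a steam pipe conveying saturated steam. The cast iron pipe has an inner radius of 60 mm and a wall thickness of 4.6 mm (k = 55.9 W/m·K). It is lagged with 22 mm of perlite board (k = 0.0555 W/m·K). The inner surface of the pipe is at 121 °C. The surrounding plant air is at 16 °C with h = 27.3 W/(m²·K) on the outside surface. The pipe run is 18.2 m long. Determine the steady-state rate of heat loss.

Q ≈ 2100 W

Per-layer cylindrical resistances, series-summed:
R_cast iron pipe wall = ln(64.6/60)/(2π×55.9×18.2) = 1.156×10^-5 K/W
R_perlite board = ln(86.6/64.6)/(2π×0.0555×18.2) = 0.04618 K/W
R_outer film = 1/(h_o·2πr_oL) = 1/(27.3×2π×0.0866×18.2) = 0.003699 K/W
R_total = 0.04989 K/W
Q = ΔT/R_total = 105/0.04989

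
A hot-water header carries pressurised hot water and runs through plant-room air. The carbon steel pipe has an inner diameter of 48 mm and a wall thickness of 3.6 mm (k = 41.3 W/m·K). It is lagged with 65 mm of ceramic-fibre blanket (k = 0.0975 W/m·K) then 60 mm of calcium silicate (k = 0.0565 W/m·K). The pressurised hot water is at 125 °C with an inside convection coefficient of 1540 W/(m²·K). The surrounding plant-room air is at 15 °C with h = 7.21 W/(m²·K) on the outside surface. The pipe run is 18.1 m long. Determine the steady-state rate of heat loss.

Q ≈ 564 W

Cylindrical conduction, so R = ln(r₂/r₁)/(2πkL) per layer, in series:
R_inner film = 1/(h_i·2πr₁L) = 1/(1540×2π×0.024×18.1) = 2.379×10^-4 K/W
R_carbon steel pipe wall = ln(27.6/24)/(2π×41.3×18.1) = 2.976×10^-5 K/W
R_ceramic-fibre blanket = ln(92.6/27.6)/(2π×0.0975×18.1) = 0.1092 K/W
R_calcium silicate = ln(152.6/92.6)/(2π×0.0565×18.1) = 0.07774 K/W
R_outer film = 1/(h_o·2πr_oL) = 1/(7.21×2π×0.1526×18.1) = 0.007992 K/W
R_total = 0.1952 K/W
Q = ΔT/R_total = 110/0.1952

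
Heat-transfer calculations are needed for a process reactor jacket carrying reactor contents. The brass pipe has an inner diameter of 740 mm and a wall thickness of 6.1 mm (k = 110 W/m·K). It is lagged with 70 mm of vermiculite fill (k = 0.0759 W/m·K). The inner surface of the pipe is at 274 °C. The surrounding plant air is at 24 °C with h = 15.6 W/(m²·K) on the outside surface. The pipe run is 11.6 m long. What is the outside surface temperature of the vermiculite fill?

T ≈ 39 °C

Treating each annulus and film as a series resistance:
R_brass pipe wall = ln(376.1/370)/(2π×110×11.6) = 2.04×10^-6 K/W
R_vermiculite fill = ln(446.1/376.1)/(2π×0.0759×11.6) = 0.03085 K/W
R_outer film = 1/(h_o·2πr_oL) = 1/(15.6×2π×0.4461×11.6) = 0.001972 K/W
R_total = 0.03283 K/W
Q = ΔT/R_total = 250/0.03283
Q = 7620 W
T_interface = T_inner − Q·ΣR(inner→interface) = 274 − 7620×0.03086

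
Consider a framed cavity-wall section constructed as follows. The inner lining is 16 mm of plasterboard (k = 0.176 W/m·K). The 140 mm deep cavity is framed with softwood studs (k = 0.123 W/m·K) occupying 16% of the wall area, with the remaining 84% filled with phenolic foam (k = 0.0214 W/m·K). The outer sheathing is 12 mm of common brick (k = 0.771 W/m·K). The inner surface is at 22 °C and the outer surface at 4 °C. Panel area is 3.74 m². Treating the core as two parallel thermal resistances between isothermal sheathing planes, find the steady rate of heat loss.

Sheathing layers in series; stud and cavity paths in parallel between them.
R_inner = 0.016/(0.176×3.74) = 0.02431 K/W
R_stud  = 0.14/(0.123×0.16×3.74) = 1.902 K/W
R_cav   = 0.14/(0.0214×0.84×3.74) = 2.082 K/W
1/R_core = 1/R_stud + 1/R_cav → R_core = 0.9941 K/W
R_outer = 0.012/(0.771×3.74) = 0.004162 K/W
R_total = 1.023 K/W
Q = ΔT/R_total = 18/1.023

Q ≈ 17.6 W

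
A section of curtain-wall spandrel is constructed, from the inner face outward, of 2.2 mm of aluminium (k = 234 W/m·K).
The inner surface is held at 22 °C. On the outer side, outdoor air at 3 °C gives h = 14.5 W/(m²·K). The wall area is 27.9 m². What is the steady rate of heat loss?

Q ≈ 7690 W

Treating each layer as a thermal resistance in series:
R_aluminium = L/(kA) = 0.0022/(234×27.9) = 3.37×10^-7 K/W
R_outer film = 1/(h_o·A) = 1/(14.5×27.9) = 0.002472 K/W
R_total = 0.002472 K/W
Q = ΔT / R_total = 19 / 0.002472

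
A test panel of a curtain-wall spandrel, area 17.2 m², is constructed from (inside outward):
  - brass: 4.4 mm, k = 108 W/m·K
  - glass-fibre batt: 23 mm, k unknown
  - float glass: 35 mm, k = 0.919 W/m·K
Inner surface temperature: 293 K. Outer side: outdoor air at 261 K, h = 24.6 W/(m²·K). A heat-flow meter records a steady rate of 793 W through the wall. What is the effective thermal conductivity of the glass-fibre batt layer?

Model the wall as resistances in series:
R_brass = L/(kA) = 0.0044/(108×17.2) = 2.369×10^-6 K/W
R_float glass = L/(kA) = 0.035/(0.919×17.2) = 0.002214 K/W
R_outer film = 1/(h_o·A) = 1/(24.6×17.2) = 0.002363 K/W
Sum of known resistances R_other = 0.00458 K/W
Total R = ΔT/Q = 32/793 = 0.04035 K/W
R_glass-fibre batt = R_total − R_other = 0.03577 K/W
k = L/(R·A) = 0.023/(0.03577×17.2)

k ≈ 0.0374 W/(m·K)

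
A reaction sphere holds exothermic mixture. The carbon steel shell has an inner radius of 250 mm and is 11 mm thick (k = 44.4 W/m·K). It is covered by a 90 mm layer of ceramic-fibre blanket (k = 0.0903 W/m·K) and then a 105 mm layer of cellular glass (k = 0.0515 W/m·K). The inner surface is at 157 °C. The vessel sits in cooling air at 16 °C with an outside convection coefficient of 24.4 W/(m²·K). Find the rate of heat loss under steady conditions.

For a spherical shell R = (1/r₁ − 1/r₂)/(4πk); film R = 1/(h·4πr²). In series:
R_carbon steel shell = (1/0.25 − 1/0.261)/(4π×44.4) = 3.021×10^-4 K/W
R_ceramic-fibre blanket = (1/0.261 − 1/0.351)/(4π×0.0903) = 0.8658 K/W
R_cellular glass = (1/0.351 − 1/0.456)/(4π×0.0515) = 1.014 K/W
R_outer film = 1/(h·4πr_o²) = 1/(24.4×4π×0.456²) = 0.01568 K/W
R_total = 1.895 K/W
Q = ΔT/R_total = 141/1.895

Q ≈ 74.4 W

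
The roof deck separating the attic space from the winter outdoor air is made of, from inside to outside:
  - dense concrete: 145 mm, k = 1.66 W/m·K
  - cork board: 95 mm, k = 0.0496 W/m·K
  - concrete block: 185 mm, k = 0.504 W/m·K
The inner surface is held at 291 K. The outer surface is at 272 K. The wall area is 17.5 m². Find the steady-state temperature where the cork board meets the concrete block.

T ≈ 275 K

Thermal resistances in series:
R_dense concrete = L/(kA) = 0.145/(1.66×17.5) = 0.004991 K/W
R_cork board = L/(kA) = 0.095/(0.0496×17.5) = 0.1094 K/W
R_concrete block = L/(kA) = 0.185/(0.504×17.5) = 0.02098 K/W
R_total = 0.1354 K/W;  Q = ΔT/R_total = 19/0.1354 = 140.3 W
T_interface = T_inner − Q·ΣR(inner→interface) = 291 − 140×0.1144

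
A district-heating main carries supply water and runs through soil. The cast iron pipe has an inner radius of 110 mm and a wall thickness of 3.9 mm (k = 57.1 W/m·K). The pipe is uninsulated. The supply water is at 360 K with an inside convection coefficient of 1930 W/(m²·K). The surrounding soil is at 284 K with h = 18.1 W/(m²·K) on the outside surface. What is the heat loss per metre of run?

Cylindrical conduction, so R = ln(r₂/r₁)/(2πkL) per layer, in series:
R_inner film = 1/(h_i·2πr₁L) = 1/(1930×2π×0.11×1) = 7.497×10^-4 K/W
R_cast iron pipe wall = ln(113.9/110)/(2π×57.1×1) = 9.711×10^-5 K/W
R_outer film = 1/(h_o·2πr_oL) = 1/(18.1×2π×0.1139×1) = 0.0772 K/W
R_total = 0.07805 K/W
Q = ΔT/R_total = 76/0.07805

q′ ≈ 974 W/m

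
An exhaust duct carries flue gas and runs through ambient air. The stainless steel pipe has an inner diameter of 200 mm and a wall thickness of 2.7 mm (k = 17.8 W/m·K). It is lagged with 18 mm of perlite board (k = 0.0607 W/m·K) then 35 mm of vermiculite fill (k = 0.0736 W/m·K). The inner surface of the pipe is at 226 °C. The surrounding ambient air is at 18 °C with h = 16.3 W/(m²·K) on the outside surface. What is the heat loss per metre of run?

Per-layer cylindrical resistances, series-summed:
R_stainless steel pipe wall = ln(102.7/100)/(2π×17.8×1) = 2.382×10^-4 K/W
R_perlite board = ln(120.7/102.7)/(2π×0.0607×1) = 0.4234 K/W
R_vermiculite fill = ln(155.7/120.7)/(2π×0.0736×1) = 0.5506 K/W
R_outer film = 1/(h_o·2πr_oL) = 1/(16.3×2π×0.1557×1) = 0.06271 K/W
R_total = 1.037 K/W
Q = ΔT/R_total = 208/1.037

q′ ≈ 201 W/m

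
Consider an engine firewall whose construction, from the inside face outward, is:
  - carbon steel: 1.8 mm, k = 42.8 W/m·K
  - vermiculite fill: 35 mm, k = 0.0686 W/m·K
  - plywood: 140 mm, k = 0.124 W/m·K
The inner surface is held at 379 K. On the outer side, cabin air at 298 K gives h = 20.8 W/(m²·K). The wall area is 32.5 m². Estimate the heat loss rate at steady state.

Series thermal resistances:
R_carbon steel = L/(kA) = 0.0018/(42.8×32.5) = 1.294×10^-6 K/W
R_vermiculite fill = L/(kA) = 0.035/(0.0686×32.5) = 0.0157 K/W
R_plywood = L/(kA) = 0.14/(0.124×32.5) = 0.03474 K/W
R_outer film = 1/(h_o·A) = 1/(20.8×32.5) = 0.001479 K/W
R_total = 0.05192 K/W
Q = ΔT / R_total = 81 / 0.05192

Q ≈ 1560 W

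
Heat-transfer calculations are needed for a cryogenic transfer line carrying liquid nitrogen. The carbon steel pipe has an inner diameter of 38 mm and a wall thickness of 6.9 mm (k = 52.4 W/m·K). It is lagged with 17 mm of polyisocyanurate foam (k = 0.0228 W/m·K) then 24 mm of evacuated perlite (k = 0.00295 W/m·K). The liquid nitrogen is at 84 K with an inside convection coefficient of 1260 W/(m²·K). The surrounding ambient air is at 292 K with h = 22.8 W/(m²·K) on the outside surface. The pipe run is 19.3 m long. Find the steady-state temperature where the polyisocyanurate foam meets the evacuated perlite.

T ≈ 111 K

Per-layer cylindrical resistances, series-summed:
R_inner film = 1/(h_i·2πr₁L) = 1/(1260×2π×0.019×19.3) = 3.445×10^-4 K/W
R_carbon steel pipe wall = ln(25.9/19)/(2π×52.4×19.3) = 4.875×10^-5 K/W
R_polyisocyanurate foam = ln(42.9/25.9)/(2π×0.0228×19.3) = 0.1825 K/W
R_evacuated perlite = ln(66.9/42.9)/(2π×0.00295×19.3) = 1.242 K/W
R_outer film = 1/(h_o·2πr_oL) = 1/(22.8×2π×0.0669×19.3) = 0.005406 K/W
R_total = 1.43 K/W
Q = ΔT/R_total = 208/1.43
Q = 145 W
T_interface = T_inner + Q·ΣR(inner→interface) = 84 + 145×0.1829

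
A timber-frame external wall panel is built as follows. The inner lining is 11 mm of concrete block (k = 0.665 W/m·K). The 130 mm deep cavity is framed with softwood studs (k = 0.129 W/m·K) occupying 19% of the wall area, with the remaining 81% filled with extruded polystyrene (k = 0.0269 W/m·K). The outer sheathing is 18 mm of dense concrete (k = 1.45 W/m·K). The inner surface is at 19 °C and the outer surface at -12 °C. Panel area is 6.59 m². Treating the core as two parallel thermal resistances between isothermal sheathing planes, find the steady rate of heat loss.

Sheathing layers in series; stud and cavity paths in parallel between them.
R_inner = 0.011/(0.665×6.59) = 0.00251 K/W
R_stud  = 0.13/(0.129×0.19×6.59) = 0.8048 K/W
R_cav   = 0.13/(0.0269×0.81×6.59) = 0.9054 K/W
1/R_core = 1/R_stud + 1/R_cav → R_core = 0.4261 K/W
R_outer = 0.018/(1.45×6.59) = 0.001884 K/W
R_total = 0.4305 K/W
Q = ΔT/R_total = 31/0.4305

Q ≈ 72 W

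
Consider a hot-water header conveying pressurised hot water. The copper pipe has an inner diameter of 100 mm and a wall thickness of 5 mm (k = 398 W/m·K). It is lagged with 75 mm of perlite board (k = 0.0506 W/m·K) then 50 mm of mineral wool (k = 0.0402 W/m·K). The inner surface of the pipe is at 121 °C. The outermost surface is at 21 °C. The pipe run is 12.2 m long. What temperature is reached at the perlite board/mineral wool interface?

T ≈ 53.3 °C

Radial resistances (cylindrical: R_cond = ln(r_o/r_i)/(2πkL), R_conv = 1/(h·2πrL)):
R_copper pipe wall = ln(55/50)/(2π×398×12.2) = 3.124×10^-6 K/W
R_perlite board = ln(130/55)/(2π×0.0506×12.2) = 0.2218 K/W
R_mineral wool = ln(180/130)/(2π×0.0402×12.2) = 0.1056 K/W
R_total = 0.3274 K/W
Q = ΔT/R_total = 100/0.3274
Q = 305 W
T_interface = T_inner − Q·ΣR(inner→interface) = 121 − 305×0.2218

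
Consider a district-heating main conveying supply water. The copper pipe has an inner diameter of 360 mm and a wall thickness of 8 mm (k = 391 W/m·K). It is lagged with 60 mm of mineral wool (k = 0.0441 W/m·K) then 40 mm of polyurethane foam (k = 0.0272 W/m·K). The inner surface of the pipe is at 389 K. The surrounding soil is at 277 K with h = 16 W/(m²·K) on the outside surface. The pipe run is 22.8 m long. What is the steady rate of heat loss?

Radial resistances (cylindrical: R_cond = ln(r_o/r_i)/(2πkL), R_conv = 1/(h·2πrL)):
R_copper pipe wall = ln(188/180)/(2π×391×22.8) = 7.763×10^-7 K/W
R_mineral wool = ln(248/188)/(2π×0.0441×22.8) = 0.04384 K/W
R_polyurethane foam = ln(288/248)/(2π×0.0272×22.8) = 0.03838 K/W
R_outer film = 1/(h_o·2πr_oL) = 1/(16×2π×0.288×22.8) = 0.001515 K/W
R_total = 0.08373 K/W
Q = ΔT/R_total = 112/0.08373

Q ≈ 1340 W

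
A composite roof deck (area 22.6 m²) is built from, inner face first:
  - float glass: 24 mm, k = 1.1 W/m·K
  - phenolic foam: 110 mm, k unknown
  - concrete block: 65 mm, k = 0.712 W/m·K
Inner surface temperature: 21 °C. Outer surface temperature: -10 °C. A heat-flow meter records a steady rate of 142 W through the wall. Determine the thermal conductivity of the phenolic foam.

k ≈ 0.0228 W/(m·K)

Treating each layer as a thermal resistance in series:
R_float glass = L/(kA) = 0.024/(1.1×22.6) = 9.654×10^-4 K/W
R_concrete block = L/(kA) = 0.065/(0.712×22.6) = 0.004039 K/W
Sum of known resistances R_other = 0.005005 K/W
Total R = ΔT/Q = 31/142 = 0.2183 K/W
R_phenolic foam = R_total − R_other = 0.2133 K/W
k = L/(R·A) = 0.11/(0.2133×22.6)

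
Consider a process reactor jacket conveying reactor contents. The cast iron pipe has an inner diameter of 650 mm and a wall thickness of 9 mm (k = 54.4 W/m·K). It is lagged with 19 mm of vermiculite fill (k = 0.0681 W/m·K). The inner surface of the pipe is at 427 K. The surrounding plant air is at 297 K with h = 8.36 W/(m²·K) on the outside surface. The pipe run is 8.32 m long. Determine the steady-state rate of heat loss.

Q ≈ 5900 W

For a radial system each layer contributes R = ln(r_out/r_in)/(2πkL); films add R = 1/(hA).
R_cast iron pipe wall = ln(334/325)/(2π×54.4×8.32) = 9.605×10^-6 K/W
R_vermiculite fill = ln(353/334)/(2π×0.0681×8.32) = 0.01554 K/W
R_outer film = 1/(h_o·2πr_oL) = 1/(8.36×2π×0.353×8.32) = 0.006482 K/W
R_total = 0.02203 K/W
Q = ΔT/R_total = 130/0.02203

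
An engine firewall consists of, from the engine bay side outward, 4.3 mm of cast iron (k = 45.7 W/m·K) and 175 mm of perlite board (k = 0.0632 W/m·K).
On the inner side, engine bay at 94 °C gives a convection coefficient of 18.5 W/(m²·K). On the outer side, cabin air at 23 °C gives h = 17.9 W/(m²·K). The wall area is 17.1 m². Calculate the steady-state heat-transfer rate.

Q ≈ 422 W

Treating each layer as a thermal resistance in series:
R_inner film = 1/(h_i·A) = 1/(18.5×17.1) = 0.003161 K/W
R_cast iron = L/(kA) = 0.0043/(45.7×17.1) = 5.502×10^-6 K/W
R_perlite board = L/(kA) = 0.175/(0.0632×17.1) = 0.1619 K/W
R_outer film = 1/(h_o·A) = 1/(17.9×17.1) = 0.003267 K/W
R_total = 0.1684 K/W
Q = ΔT / R_total = 71 / 0.1684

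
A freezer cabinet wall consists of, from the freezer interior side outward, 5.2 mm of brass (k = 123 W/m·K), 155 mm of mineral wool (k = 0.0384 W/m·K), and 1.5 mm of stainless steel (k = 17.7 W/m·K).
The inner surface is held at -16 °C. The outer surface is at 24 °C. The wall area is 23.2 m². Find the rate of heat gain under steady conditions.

Q ≈ 230 W

Model the wall as resistances in series:
R_brass = L/(kA) = 0.0052/(123×23.2) = 1.822×10^-6 K/W
R_mineral wool = L/(kA) = 0.155/(0.0384×23.2) = 0.174 K/W
R_stainless steel = L/(kA) = 0.0015/(17.7×23.2) = 3.653×10^-6 K/W
R_total = 0.174 K/W
Q = ΔT / R_total = 40 / 0.174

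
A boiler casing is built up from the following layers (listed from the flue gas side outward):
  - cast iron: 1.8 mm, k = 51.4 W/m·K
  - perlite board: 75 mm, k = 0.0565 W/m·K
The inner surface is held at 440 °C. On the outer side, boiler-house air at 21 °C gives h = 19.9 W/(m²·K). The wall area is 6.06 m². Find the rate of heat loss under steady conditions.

Q ≈ 1840 W

Series thermal resistances:
R_cast iron = L/(kA) = 0.0018/(51.4×6.06) = 5.779×10^-6 K/W
R_perlite board = L/(kA) = 0.075/(0.0565×6.06) = 0.219 K/W
R_outer film = 1/(h_o·A) = 1/(19.9×6.06) = 0.008292 K/W
R_total = 0.2273 K/W
Q = ΔT / R_total = 419 / 0.2273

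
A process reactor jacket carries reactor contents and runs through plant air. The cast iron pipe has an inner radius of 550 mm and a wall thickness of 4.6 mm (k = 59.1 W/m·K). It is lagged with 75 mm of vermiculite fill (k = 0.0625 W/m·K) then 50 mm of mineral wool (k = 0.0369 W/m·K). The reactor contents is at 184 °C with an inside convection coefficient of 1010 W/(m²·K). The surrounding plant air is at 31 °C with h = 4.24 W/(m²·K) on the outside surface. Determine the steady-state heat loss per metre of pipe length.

For a radial system each layer contributes R = ln(r_out/r_in)/(2πkL); films add R = 1/(hA).
R_inner film = 1/(h_i·2πr₁L) = 1/(1010×2π×0.55×1) = 2.865×10^-4 K/W
R_cast iron pipe wall = ln(554.6/550)/(2π×59.1×1) = 2.243×10^-5 K/W
R_vermiculite fill = ln(629.6/554.6)/(2π×0.0625×1) = 0.323 K/W
R_mineral wool = ln(679.6/629.6)/(2π×0.0369×1) = 0.3296 K/W
R_outer film = 1/(h_o·2πr_oL) = 1/(4.24×2π×0.6796×1) = 0.05523 K/W
R_total = 0.7081 K/W
Q = ΔT/R_total = 153/0.7081

q′ ≈ 216 W/m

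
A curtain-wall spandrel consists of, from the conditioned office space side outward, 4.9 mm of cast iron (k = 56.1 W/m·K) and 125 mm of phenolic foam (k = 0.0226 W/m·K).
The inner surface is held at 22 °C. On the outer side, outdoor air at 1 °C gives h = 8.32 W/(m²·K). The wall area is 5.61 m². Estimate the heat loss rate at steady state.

Q ≈ 20.8 W

Model the wall as resistances in series:
R_cast iron = L/(kA) = 0.0049/(56.1×5.61) = 1.557×10^-5 K/W
R_phenolic foam = L/(kA) = 0.125/(0.0226×5.61) = 0.9859 K/W
R_outer film = 1/(h_o·A) = 1/(8.32×5.61) = 0.02142 K/W
R_total = 1.007 K/W
Q = ΔT / R_total = 21 / 1.007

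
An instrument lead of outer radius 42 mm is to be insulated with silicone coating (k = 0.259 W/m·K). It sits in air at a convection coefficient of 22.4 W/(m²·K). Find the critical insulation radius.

r_cr ≈ 11.6 mm

For a cylinder r_cr = k/h = 0.259/22.4
r_cr = 11.6 mm; since the bare radius (42 mm) is above r_cr, any added insulation will reduce heat loss.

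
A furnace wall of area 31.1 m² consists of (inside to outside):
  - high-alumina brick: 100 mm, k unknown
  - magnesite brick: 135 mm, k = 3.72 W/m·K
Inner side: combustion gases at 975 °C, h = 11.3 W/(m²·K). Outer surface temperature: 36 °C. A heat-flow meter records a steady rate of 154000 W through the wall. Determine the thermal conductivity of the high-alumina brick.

k ≈ 1.54 W/(m·K)

Model the wall as resistances in series:
R_inner film = 1/(h_i·A) = 1/(11.3×31.1) = 0.002846 K/W
R_magnesite brick = L/(kA) = 0.135/(3.72×31.1) = 0.001167 K/W
Sum of known resistances R_other = 0.004012 K/W
Total R = ΔT/Q = 939/154000 = 0.006097 K/W
R_high-alumina brick = R_total − R_other = 0.002085 K/W
k = L/(R·A) = 0.1/(0.002085×31.1)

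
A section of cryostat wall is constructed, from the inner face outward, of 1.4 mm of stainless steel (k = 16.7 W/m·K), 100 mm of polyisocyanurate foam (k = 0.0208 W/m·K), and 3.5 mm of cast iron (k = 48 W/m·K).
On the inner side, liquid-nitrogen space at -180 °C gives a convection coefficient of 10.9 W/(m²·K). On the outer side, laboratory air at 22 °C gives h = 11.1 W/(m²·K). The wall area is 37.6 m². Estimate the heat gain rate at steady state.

Treating each layer as a thermal resistance in series:
R_inner film = 1/(h_i·A) = 1/(10.9×37.6) = 0.00244 K/W
R_stainless steel = L/(kA) = 0.0014/(16.7×37.6) = 2.23×10^-6 K/W
R_polyisocyanurate foam = L/(kA) = 0.1/(0.0208×37.6) = 0.1279 K/W
R_cast iron = L/(kA) = 0.0035/(48×37.6) = 1.939×10^-6 K/W
R_outer film = 1/(h_o·A) = 1/(11.1×37.6) = 0.002396 K/W
R_total = 0.1327 K/W
Q = ΔT / R_total = 202 / 0.1327

Q ≈ 1520 W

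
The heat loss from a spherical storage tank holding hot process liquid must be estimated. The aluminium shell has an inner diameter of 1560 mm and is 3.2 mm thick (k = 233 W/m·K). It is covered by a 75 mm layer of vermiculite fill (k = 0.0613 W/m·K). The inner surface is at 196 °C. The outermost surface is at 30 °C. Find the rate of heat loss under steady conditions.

For a spherical shell R = (1/r₁ − 1/r₂)/(4πk); film R = 1/(h·4πr²). In series:
R_aluminium shell = (1/0.78 − 1/0.7832)/(4π×233) = 1.789×10^-6 K/W
R_vermiculite fill = (1/0.7832 − 1/0.8582)/(4π×0.0613) = 0.1449 K/W
R_total = 0.1449 K/W
Q = ΔT/R_total = 166/0.1449

Q ≈ 1150 W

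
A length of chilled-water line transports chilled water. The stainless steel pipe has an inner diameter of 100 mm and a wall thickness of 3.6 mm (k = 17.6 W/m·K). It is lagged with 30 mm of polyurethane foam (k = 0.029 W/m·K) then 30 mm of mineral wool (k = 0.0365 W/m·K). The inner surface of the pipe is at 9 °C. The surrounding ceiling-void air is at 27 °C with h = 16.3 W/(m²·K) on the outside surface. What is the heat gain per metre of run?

Treating each annulus and film as a series resistance:
R_stainless steel pipe wall = ln(53.6/50)/(2π×17.6×1) = 6.287×10^-4 K/W
R_polyurethane foam = ln(83.6/53.6)/(2π×0.029×1) = 2.439 K/W
R_mineral wool = ln(113.6/83.6)/(2π×0.0365×1) = 1.337 K/W
R_outer film = 1/(h_o·2πr_oL) = 1/(16.3×2π×0.1136×1) = 0.08595 K/W
R_total = 3.863 K/W
Q = ΔT/R_total = 18/3.863

q′ ≈ 4.66 W/m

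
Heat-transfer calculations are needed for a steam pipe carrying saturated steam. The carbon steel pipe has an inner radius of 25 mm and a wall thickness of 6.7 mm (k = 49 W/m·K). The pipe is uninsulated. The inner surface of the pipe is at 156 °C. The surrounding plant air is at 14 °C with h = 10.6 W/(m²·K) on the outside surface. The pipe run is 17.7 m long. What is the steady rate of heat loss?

Q ≈ 5300 W

For a radial system each layer contributes R = ln(r_out/r_in)/(2πkL); films add R = 1/(hA).
R_carbon steel pipe wall = ln(31.7/25)/(2π×49×17.7) = 4.357×10^-5 K/W
R_outer film = 1/(h_o·2πr_oL) = 1/(10.6×2π×0.0317×17.7) = 0.02676 K/W
R_total = 0.0268 K/W
Q = ΔT/R_total = 142/0.0268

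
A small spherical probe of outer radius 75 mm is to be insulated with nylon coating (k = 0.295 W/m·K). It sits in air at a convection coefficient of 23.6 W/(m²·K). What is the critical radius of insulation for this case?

For a sphere r_cr = 2k/h = 2×0.295/23.6
r_cr = 25 mm; since the bare radius (75 mm) is above r_cr, any added insulation will reduce heat loss.

r_cr ≈ 25 mm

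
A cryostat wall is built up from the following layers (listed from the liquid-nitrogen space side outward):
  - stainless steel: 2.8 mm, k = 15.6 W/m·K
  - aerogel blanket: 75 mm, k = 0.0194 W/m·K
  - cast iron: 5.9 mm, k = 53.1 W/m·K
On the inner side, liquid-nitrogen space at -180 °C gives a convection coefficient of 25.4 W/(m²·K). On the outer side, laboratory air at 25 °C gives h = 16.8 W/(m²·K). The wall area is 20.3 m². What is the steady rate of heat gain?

Using the resistance-network approach (series):
R_inner film = 1/(h_i·A) = 1/(25.4×20.3) = 0.001939 K/W
R_stainless steel = L/(kA) = 0.0028/(15.6×20.3) = 8.842×10^-6 K/W
R_aerogel blanket = L/(kA) = 0.075/(0.0194×20.3) = 0.1904 K/W
R_cast iron = L/(kA) = 0.0059/(53.1×20.3) = 5.473×10^-6 K/W
R_outer film = 1/(h_o·A) = 1/(16.8×20.3) = 0.002932 K/W
R_total = 0.1953 K/W
Q = ΔT / R_total = 205 / 0.1953

Q ≈ 1050 W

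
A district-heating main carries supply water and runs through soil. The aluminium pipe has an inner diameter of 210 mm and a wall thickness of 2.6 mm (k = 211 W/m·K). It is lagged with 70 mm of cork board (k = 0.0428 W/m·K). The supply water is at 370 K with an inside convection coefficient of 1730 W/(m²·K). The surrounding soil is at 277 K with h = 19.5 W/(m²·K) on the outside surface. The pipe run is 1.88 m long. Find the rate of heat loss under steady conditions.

Radial resistances (cylindrical: R_cond = ln(r_o/r_i)/(2πkL), R_conv = 1/(h·2πrL)):
R_inner film = 1/(h_i·2πr₁L) = 1/(1730×2π×0.105×1.88) = 4.66×10^-4 K/W
R_aluminium pipe wall = ln(107.6/105)/(2π×211×1.88) = 9.814×10^-6 K/W
R_cork board = ln(177.6/107.6)/(2π×0.0428×1.88) = 0.9912 K/W
R_outer film = 1/(h_o·2πr_oL) = 1/(19.5×2π×0.1776×1.88) = 0.02444 K/W
R_total = 1.016 K/W
Q = ΔT/R_total = 93/1.016

Q ≈ 91.5 W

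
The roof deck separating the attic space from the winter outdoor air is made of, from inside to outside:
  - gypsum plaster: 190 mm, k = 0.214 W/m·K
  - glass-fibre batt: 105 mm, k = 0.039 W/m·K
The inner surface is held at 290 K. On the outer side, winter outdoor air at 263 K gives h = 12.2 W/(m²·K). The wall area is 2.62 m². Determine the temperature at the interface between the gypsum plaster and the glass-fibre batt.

Model the wall as resistances in series:
R_gypsum plaster = L/(kA) = 0.19/(0.214×2.62) = 0.3389 K/W
R_glass-fibre batt = L/(kA) = 0.105/(0.039×2.62) = 1.028 K/W
R_outer film = 1/(h_o·A) = 1/(12.2×2.62) = 0.03129 K/W
R_total = 1.398 K/W;  Q = ΔT/R_total = 27/1.398 = 19.32 W
T_interface = T_inner − Q·ΣR(inner→interface) = 290 − 19.3×0.3389

T ≈ 283 K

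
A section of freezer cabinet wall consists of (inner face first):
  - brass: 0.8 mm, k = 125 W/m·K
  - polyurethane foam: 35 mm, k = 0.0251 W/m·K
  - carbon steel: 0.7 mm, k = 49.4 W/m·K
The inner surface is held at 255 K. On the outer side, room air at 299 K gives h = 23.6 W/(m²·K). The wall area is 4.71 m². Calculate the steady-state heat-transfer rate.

Q ≈ 144 W

Using the resistance-network approach (series):
R_brass = L/(kA) = 0.0008/(125×4.71) = 1.359×10^-6 K/W
R_polyurethane foam = L/(kA) = 0.035/(0.0251×4.71) = 0.2961 K/W
R_carbon steel = L/(kA) = 0.0007/(49.4×4.71) = 3.009×10^-6 K/W
R_outer film = 1/(h_o·A) = 1/(23.6×4.71) = 0.008996 K/W
R_total = 0.3051 K/W
Q = ΔT / R_total = 44 / 0.3051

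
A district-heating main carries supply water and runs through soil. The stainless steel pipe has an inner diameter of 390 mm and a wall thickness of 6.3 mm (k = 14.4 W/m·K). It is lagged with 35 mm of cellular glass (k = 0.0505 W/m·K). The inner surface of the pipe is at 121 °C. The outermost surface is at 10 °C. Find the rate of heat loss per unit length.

Treating each annulus and film as a series resistance:
R_stainless steel pipe wall = ln(201.3/195)/(2π×14.4×1) = 3.514×10^-4 K/W
R_cellular glass = ln(236.3/201.3)/(2π×0.0505×1) = 0.5052 K/W
R_total = 0.5056 K/W
Q = ΔT/R_total = 111/0.5056

q′ ≈ 220 W/m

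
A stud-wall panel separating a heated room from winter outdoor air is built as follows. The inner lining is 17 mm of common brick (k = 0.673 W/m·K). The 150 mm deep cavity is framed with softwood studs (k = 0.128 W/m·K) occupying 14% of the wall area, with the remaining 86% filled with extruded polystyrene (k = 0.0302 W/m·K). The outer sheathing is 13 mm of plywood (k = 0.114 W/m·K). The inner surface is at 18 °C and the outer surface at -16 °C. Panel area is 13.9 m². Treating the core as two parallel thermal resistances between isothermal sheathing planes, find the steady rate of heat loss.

Sheathing layers in series; stud and cavity paths in parallel between them.
R_inner = 0.017/(0.673×13.9) = 0.001817 K/W
R_stud  = 0.15/(0.128×0.14×13.9) = 0.6022 K/W
R_cav   = 0.15/(0.0302×0.86×13.9) = 0.4155 K/W
1/R_core = 1/R_stud + 1/R_cav → R_core = 0.2459 K/W
R_outer = 0.013/(0.114×13.9) = 0.008204 K/W
R_total = 0.2559 K/W
Q = ΔT/R_total = 34/0.2559

Q ≈ 133 W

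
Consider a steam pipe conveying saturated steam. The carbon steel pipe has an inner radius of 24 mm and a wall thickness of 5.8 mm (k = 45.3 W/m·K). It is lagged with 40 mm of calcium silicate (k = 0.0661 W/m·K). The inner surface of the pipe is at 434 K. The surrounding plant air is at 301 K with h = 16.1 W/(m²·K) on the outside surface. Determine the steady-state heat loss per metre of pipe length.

q′ ≈ 60.7 W/m

Per-layer cylindrical resistances, series-summed:
R_carbon steel pipe wall = ln(29.8/24)/(2π×45.3×1) = 7.605×10^-4 K/W
R_calcium silicate = ln(69.8/29.8)/(2π×0.0661×1) = 2.049 K/W
R_outer film = 1/(h_o·2πr_oL) = 1/(16.1×2π×0.0698×1) = 0.1416 K/W
R_total = 2.192 K/W
Q = ΔT/R_total = 133/2.192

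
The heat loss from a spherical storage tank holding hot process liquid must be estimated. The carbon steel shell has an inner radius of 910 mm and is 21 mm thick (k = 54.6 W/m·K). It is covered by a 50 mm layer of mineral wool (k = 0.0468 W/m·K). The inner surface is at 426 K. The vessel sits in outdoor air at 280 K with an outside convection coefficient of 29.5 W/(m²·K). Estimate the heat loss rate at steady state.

Q ≈ 1520 W

For a spherical shell R = (1/r₁ − 1/r₂)/(4πk); film R = 1/(h·4πr²). In series:
R_carbon steel shell = (1/0.91 − 1/0.931)/(4π×54.6) = 3.613×10^-5 K/W
R_mineral wool = (1/0.931 − 1/0.981)/(4π×0.0468) = 0.09309 K/W
R_outer film = 1/(h·4πr_o²) = 1/(29.5×4π×0.981²) = 0.002803 K/W
R_total = 0.09593 K/W
Q = ΔT/R_total = 146/0.09593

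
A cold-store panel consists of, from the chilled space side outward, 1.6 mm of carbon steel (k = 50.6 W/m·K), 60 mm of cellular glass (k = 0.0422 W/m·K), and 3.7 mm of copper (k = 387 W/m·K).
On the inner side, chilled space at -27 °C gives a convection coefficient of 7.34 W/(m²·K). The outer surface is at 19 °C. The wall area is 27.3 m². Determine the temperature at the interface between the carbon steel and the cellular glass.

Series thermal resistances:
R_inner film = 1/(h_i·A) = 1/(7.34×27.3) = 0.00499 K/W
R_carbon steel = L/(kA) = 0.0016/(50.6×27.3) = 1.158×10^-6 K/W
R_cellular glass = L/(kA) = 0.06/(0.0422×27.3) = 0.05208 K/W
R_copper = L/(kA) = 0.0037/(387×27.3) = 3.502×10^-7 K/W
R_total = 0.05707 K/W;  Q = ΔT/R_total = 46/0.05707 = 806 W
T_interface = T_inner + Q·ΣR(inner→interface) = -27 + 806×0.004992

T ≈ -23 °C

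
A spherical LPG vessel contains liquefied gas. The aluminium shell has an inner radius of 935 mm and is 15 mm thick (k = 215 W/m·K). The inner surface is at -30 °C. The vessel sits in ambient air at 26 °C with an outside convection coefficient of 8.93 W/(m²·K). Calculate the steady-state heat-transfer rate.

Q ≈ 5670 W

Spherical conduction: R = (1/r_in − 1/r_out)/(4πk) per layer; series-sum.
R_aluminium shell = (1/0.935 − 1/0.95)/(4π×215) = 6.25×10^-6 K/W
R_outer film = 1/(h·4πr_o²) = 1/(8.93×4π×0.95²) = 0.009874 K/W
R_total = 0.00988 K/W
Q = ΔT/R_total = 56/0.00988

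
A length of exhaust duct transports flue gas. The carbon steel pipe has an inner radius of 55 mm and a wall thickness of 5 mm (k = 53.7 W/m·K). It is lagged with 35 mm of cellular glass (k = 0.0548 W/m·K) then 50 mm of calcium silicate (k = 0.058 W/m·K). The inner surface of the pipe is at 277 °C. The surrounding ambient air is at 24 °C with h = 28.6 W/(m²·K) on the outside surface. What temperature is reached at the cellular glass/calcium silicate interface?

Radial resistances (cylindrical: R_cond = ln(r_o/r_i)/(2πkL), R_conv = 1/(h·2πrL)):
R_carbon steel pipe wall = ln(60/55)/(2π×53.7×1) = 2.579×10^-4 K/W
R_cellular glass = ln(95/60)/(2π×0.0548×1) = 1.335 K/W
R_calcium silicate = ln(145/95)/(2π×0.058×1) = 1.16 K/W
R_outer film = 1/(h_o·2πr_oL) = 1/(28.6×2π×0.145×1) = 0.03838 K/W
R_total = 2.534 K/W
Q = ΔT/R_total = 253/2.534
Q = 99.9 W/m
T_interface = T_inner − Q·ΣR(inner→interface) = 277 − 99.9×1.335

T ≈ 144 °C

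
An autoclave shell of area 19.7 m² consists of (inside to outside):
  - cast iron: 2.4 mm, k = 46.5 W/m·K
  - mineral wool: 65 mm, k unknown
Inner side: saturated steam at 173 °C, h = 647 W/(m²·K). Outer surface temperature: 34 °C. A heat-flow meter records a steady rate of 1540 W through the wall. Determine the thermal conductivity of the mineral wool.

k ≈ 0.0366 W/(m·K)

Thermal resistances in series:
R_inner film = 1/(h_i·A) = 1/(647×19.7) = 7.846×10^-5 K/W
R_cast iron = L/(kA) = 0.0024/(46.5×19.7) = 2.62×10^-6 K/W
Sum of known resistances R_other = 8.108×10^-5 K/W
Total R = ΔT/Q = 139/1540 = 0.09026 K/W
R_mineral wool = R_total − R_other = 0.09018 K/W
k = L/(R·A) = 0.065/(0.09018×19.7)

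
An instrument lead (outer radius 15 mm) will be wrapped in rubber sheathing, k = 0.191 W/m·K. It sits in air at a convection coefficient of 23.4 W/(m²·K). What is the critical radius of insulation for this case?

For a cylinder r_cr = k/h = 0.191/23.4
r_cr = 8.16 mm; since the bare radius (15 mm) is above r_cr, any added insulation will reduce heat loss.

r_cr ≈ 8.16 mm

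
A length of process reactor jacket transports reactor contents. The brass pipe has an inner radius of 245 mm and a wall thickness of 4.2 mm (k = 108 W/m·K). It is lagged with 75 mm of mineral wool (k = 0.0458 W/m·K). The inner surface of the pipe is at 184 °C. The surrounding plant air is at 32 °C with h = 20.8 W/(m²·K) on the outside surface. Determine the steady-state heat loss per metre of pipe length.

q′ ≈ 162 W/m

Radial resistances (cylindrical: R_cond = ln(r_o/r_i)/(2πkL), R_conv = 1/(h·2πrL)):
R_brass pipe wall = ln(249.2/245)/(2π×108×1) = 2.505×10^-5 K/W
R_mineral wool = ln(324.2/249.2)/(2π×0.0458×1) = 0.9143 K/W
R_outer film = 1/(h_o·2πr_oL) = 1/(20.8×2π×0.3242×1) = 0.0236 K/W
R_total = 0.9379 K/W
Q = ΔT/R_total = 152/0.9379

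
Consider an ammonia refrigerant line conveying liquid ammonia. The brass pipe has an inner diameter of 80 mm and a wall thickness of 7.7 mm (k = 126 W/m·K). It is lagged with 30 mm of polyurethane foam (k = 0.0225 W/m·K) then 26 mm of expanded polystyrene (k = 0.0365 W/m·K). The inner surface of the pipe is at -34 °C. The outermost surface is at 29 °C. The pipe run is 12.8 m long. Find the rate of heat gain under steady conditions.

Q ≈ 171 W

Radial resistances (cylindrical: R_cond = ln(r_o/r_i)/(2πkL), R_conv = 1/(h·2πrL)):
R_brass pipe wall = ln(47.7/40)/(2π×126×12.8) = 1.737×10^-5 K/W
R_polyurethane foam = ln(77.7/47.7)/(2π×0.0225×12.8) = 0.2696 K/W
R_expanded polystyrene = ln(103.7/77.7)/(2π×0.0365×12.8) = 0.09833 K/W
R_total = 0.368 K/W
Q = ΔT/R_total = 63/0.368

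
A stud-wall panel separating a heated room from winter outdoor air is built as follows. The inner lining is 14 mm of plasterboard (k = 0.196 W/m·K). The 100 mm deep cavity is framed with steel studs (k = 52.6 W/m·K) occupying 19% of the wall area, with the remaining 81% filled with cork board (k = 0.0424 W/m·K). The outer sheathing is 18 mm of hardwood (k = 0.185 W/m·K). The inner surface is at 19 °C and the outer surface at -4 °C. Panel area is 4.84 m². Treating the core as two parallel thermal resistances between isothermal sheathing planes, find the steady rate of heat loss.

Sheathing layers in series; stud and cavity paths in parallel between them.
R_inner = 0.014/(0.196×4.84) = 0.01476 K/W
R_stud  = 0.1/(52.6×0.19×4.84) = 0.002067 K/W
R_cav   = 0.1/(0.0424×0.81×4.84) = 0.6016 K/W
1/R_core = 1/R_stud + 1/R_cav → R_core = 0.00206 K/W
R_outer = 0.018/(0.185×4.84) = 0.0201 K/W
R_total = 0.03692 K/W
Q = ΔT/R_total = 23/0.03692

Q ≈ 623 W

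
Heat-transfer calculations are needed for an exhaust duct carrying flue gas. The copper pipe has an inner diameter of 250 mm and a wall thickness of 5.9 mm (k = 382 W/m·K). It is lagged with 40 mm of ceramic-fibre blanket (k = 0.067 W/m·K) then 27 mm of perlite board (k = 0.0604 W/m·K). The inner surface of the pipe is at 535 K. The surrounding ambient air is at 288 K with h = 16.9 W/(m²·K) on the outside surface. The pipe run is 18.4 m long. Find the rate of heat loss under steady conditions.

For a radial system each layer contributes R = ln(r_out/r_in)/(2πkL); films add R = 1/(hA).
R_copper pipe wall = ln(130.9/125)/(2π×382×18.4) = 1.044×10^-6 K/W
R_ceramic-fibre blanket = ln(170.9/130.9)/(2π×0.067×18.4) = 0.03442 K/W
R_perlite board = ln(197.9/170.9)/(2π×0.0604×18.4) = 0.02101 K/W
R_outer film = 1/(h_o·2πr_oL) = 1/(16.9×2π×0.1979×18.4) = 0.002586 K/W
R_total = 0.05802 K/W
Q = ΔT/R_total = 247/0.05802

Q ≈ 4260 W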